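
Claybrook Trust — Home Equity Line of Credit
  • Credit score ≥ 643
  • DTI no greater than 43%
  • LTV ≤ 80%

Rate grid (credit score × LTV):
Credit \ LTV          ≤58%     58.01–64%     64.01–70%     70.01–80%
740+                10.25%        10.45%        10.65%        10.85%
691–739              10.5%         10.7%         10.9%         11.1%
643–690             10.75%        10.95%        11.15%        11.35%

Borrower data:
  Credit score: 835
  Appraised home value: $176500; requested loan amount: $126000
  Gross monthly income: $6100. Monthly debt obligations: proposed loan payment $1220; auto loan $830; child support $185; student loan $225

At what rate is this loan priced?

Credit score 835 ≥ 643; Total monthly debts = (1,220 + 830 + 185 + 225) = 2,460. DTI: 2,460 ÷ 6,100 = 40.3%, within the 43% cap
Loan-to-value = 126,000/176,500 = 71.4% — pass (80% max)
Row: 835 falls in 740+. Column: 71.4% falls in 70.01–80%. Rate = 10.85%.

10.85%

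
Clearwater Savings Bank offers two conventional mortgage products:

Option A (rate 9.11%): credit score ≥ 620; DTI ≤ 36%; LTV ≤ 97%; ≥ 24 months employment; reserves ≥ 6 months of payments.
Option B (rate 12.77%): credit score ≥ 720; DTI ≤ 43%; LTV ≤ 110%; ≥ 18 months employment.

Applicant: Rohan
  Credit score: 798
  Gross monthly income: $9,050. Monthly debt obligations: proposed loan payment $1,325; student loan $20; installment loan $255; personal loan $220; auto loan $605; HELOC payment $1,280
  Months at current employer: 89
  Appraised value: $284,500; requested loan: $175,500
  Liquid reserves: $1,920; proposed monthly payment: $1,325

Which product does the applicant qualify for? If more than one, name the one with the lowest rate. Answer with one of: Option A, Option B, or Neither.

Option B

Total debts = (1,325 + 20 + 255 + 220 + 605 + 1,280) = 3,705; DTI = 3,705/9,050 = 40.9%.
LTV = 175,500/284,500 = 61.7%.
Reserves = 1,920/1,325 = 1.4 months.
Option A: score 798 ≥ 620; DTI 40.9% > 36%; LTV 61.7% ≤ 97%; employment 89 ≥ 24 mo; reserves 1.4 < 6 mo → does not qualify.
Option B: score 798 ≥ 720; DTI 40.9% ≤ 43%; LTV 61.7% ≤ 110%; employment 89 ≥ 18 mo → qualifies.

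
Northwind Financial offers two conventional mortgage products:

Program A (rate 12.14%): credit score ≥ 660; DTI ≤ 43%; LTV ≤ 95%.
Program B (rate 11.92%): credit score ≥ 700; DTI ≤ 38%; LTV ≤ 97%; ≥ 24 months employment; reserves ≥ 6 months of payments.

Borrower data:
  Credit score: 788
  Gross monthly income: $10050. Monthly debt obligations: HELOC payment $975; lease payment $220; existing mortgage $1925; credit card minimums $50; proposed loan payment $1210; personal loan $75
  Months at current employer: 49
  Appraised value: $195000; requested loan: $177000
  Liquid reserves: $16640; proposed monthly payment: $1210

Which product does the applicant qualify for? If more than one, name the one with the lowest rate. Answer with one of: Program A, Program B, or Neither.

Neither

Total debts = (975 + 220 + 1,925 + 50 + 1,210 + 75) = 4,455; DTI = 4,455/10,050 = 44.3%.
LTV = 177,000/195,000 = 90.8%.
Reserves = 16,640/1,210 = 13.8 months.
Program A: score 788 ≥ 660; DTI 44.3% > 43%; LTV 90.8% ≤ 95% → does not qualify.
Program B: score 788 ≥ 700; DTI 44.3% > 38%; LTV 90.8% ≤ 97%; employment 49 ≥ 24 mo; reserves 13.8 ≥ 6 mo → does not qualify.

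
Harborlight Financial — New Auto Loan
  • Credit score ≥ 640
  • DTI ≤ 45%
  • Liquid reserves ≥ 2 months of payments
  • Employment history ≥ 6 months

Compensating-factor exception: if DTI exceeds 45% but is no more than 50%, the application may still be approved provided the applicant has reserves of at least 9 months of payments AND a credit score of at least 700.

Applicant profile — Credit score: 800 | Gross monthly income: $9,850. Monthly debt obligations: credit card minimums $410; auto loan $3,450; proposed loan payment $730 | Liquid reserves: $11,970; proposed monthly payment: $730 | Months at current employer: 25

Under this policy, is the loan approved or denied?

Approved

Credit score 800 ≥ 640 (meets base)
Total debts = (410 + 3,450 + 730) = 4,590. DTI: 4,590 ÷ 9,850 = 46.6%, over the 45% base limit.
Liquid reserves cover 11,970/730 = 16.4 months — ≥ 2 required
Employment 25 ≥ 6 months
46.6% falls in the override range (45%–50%), so the compensating-factor test applies.
Reserves 16.4 ≥ 9 months; credit score 800 ≥ 700.
Both compensating conditions met → exception applies.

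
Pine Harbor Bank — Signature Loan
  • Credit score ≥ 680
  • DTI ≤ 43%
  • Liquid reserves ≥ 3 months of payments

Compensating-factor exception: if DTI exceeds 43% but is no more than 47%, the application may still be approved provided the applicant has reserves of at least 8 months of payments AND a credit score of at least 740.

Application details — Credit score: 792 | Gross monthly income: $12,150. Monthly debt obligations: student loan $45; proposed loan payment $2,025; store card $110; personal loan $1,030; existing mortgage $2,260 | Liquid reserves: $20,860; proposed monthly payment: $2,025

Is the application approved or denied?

Credit score 792 ≥ 680 (meets base)
Total debts = (45 + 2,025 + 110 + 1,030 + 2,260) = 5,470. DTI = 5,470/12,150 = 45% > 43% — standard DTI limit exceeded.
Liquid reserves cover 20,860/2,025 = 10.3 months — ≥ 3 required
45% falls in the override range (43%–47%), so the compensating-factor test applies.
Override check — reserves: 10.3 mo (ok); score: 792 (ok).
Both compensating conditions met → exception applies.

Approved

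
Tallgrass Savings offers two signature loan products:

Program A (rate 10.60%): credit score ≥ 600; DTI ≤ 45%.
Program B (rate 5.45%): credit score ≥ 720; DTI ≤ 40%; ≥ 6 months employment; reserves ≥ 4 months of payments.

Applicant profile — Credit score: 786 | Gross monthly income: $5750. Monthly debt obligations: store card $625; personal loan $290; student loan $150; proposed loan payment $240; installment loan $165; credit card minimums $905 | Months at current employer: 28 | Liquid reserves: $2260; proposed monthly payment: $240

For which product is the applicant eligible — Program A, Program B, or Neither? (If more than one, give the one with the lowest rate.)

Program A

Total debts = (625 + 290 + 150 + 240 + 165 + 905) = 2,375; DTI = 2,375/5,750 = 41.3%.
Reserves = 2,260/240 = 9.4 months.
Program A: score 786 ≥ 600; DTI 41.3% ≤ 45% → qualifies.
Program B: score 786 ≥ 720; DTI 41.3% > 40%; employment 28 ≥ 6 mo; reserves 9.4 ≥ 4 mo → does not qualify.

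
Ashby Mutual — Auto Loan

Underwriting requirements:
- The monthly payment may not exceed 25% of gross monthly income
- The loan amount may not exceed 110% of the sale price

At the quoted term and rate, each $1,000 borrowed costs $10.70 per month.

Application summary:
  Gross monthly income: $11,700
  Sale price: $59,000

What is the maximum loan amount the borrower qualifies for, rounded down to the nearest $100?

$64,900

Payment cap: 25% × $11,700 = $2,925/month.
At $10.70 per $1,000, that supports 2,925/10.70 × 1,000 ≈ $273,364 → $273,300.
LTV cap: 110% × $59,000 = $64,900 → $64,900.
Binding constraint: loan-to-value.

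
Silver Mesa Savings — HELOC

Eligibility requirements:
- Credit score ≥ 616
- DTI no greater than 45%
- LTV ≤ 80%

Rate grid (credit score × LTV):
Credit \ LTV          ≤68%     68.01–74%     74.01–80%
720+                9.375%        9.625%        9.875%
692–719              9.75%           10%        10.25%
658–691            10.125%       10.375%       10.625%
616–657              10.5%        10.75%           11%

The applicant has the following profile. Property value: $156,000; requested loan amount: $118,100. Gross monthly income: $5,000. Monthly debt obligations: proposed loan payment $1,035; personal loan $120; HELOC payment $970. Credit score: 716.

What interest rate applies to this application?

10.25%

Credit score 716 ≥ 616; Total monthly debts = (1,035 + 120 + 970) = 2,125. Debt-to-income = 2,125/5,000 = 42.5% — meets 45% limit
LTV: 118,100 ÷ 156,000 = 75.7%, within 80% cap
Row: 716 falls in 692–719. Column: 75.7% falls in 74.01–80%. Rate = 10.25%.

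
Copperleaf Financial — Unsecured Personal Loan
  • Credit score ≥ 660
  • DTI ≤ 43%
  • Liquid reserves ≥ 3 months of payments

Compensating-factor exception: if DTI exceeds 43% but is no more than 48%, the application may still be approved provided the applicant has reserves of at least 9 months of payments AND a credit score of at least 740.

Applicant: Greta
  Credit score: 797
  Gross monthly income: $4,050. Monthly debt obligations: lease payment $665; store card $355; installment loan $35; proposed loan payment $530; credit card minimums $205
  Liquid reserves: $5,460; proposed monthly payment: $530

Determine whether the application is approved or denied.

Approved

Credit score 797 ≥ 660 (meets base)
Total debts = (665 + 355 + 35 + 530 + 205) = 1,790. DTI = 1,790/4,050 = 44.2% > 43% — standard DTI limit exceeded.
Liquid reserves cover 5,460/530 = 10.3 months — ≥ 3 required
44.2% falls in the override range (43%–48%), so the compensating-factor test applies.
Reserves 10.3 ≥ 9 months; credit score 797 ≥ 740.
Both override conditions satisfied; DTI exception granted.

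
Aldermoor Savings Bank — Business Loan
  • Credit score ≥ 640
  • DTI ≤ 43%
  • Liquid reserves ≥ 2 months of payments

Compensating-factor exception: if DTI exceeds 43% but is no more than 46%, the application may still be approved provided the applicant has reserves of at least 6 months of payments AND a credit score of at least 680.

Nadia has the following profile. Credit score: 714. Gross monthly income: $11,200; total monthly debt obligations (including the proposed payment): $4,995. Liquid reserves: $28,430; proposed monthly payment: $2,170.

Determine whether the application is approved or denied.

Credit score 714 ≥ 640 (meets base)
DTI: 4,995 ÷ 11,200 = 44.6%, over the 43% base limit.
Reserves: 28,430 ÷ 2,170 = 13.1 months (meets 2-month minimum)
DTI 44.6% is within the 43%–46% exception band; checking compensating factors.
Override check — reserves: 13.1 mo (ok); score: 714 (ok).
Both override conditions satisfied; DTI exception granted.

Approved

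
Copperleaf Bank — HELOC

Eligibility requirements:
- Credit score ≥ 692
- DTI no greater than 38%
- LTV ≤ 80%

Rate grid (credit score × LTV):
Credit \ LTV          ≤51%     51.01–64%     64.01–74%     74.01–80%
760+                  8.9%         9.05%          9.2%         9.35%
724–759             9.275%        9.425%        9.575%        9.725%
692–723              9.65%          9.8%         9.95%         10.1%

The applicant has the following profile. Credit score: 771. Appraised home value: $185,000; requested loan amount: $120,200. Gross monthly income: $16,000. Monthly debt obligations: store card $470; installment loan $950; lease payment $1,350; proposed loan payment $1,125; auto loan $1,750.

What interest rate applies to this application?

Credit score 771 ≥ 692; Total monthly debts = (470 + 950 + 1,350 + 1,125 + 1,750) = 5,645. Debt-to-income = 5,645/16,000 = 35.3% — meets 38% limit
LTV = 120,200/185,000 = 65% ≤ 80%
Credit 771 → row 760+; LTV 65% → column 64.01–74%. Grid cell → 9.2%.

9.2%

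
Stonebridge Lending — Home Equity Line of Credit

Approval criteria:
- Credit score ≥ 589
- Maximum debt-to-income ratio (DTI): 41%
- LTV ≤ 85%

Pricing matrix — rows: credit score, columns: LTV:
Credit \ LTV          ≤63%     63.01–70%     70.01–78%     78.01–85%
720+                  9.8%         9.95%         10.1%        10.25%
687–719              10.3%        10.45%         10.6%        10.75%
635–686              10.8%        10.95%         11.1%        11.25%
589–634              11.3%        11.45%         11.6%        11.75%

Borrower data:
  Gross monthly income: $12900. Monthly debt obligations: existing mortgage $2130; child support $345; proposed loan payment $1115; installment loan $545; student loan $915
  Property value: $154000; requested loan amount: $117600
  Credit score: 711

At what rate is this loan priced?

10.6%

Credit score 711 ≥ 589; Total monthly debts = (2,130 + 345 + 1,115 + 545 + 915) = 5,050. Debt-to-income = 5,050/12,900 = 39.1% — meets 41% limit
LTV: 117,600 ÷ 154,000 = 76.4%, within 85% cap
Credit 711 → row 687–719; LTV 76.4% → column 70.01–78%. Grid cell → 10.6%.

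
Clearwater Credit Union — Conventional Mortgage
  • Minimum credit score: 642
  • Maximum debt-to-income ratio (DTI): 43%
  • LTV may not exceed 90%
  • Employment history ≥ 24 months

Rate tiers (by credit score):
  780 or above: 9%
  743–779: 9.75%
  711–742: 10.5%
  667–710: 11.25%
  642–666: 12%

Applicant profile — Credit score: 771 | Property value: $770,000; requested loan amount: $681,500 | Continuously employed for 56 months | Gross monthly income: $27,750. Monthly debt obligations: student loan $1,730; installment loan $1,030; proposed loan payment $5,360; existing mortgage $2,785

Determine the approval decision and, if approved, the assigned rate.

Credit score 771 ≥ 642 (meets minimum)
Employment 56 ≥ 24 months
Total monthly debts = (1,730 + 1,030 + 5,360 + 2,785) = 10,905. DTI = 10,905/27,750 = 39.3% ≤ 43%
LTV: 681,500 ÷ 770,000 = 88.5%, within 90% cap
All requirements met. Score 771 falls in the 743–779 tier → 9.75%.

Approved at 9.75%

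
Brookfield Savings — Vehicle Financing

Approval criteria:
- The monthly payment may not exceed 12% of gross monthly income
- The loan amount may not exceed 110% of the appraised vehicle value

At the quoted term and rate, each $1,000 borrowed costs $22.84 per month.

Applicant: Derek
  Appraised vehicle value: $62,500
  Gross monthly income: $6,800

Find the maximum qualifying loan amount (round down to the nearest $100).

Payment cap: 12% × $6,800 = $816/month.
At $22.84 per $1,000, that supports 816/22.84 × 1,000 ≈ $35,726 → $35,700.
LTV cap: 110% × $62,500 = $68,750 → $68,700.
Binding constraint: payment-to-income.

$35,700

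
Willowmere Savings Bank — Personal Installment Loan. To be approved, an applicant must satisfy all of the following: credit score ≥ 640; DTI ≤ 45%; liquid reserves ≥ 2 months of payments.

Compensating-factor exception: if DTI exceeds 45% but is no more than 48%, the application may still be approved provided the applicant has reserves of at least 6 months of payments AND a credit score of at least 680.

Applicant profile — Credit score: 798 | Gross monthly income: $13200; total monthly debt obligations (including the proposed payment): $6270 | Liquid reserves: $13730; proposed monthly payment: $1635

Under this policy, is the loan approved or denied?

Credit score 798 ≥ 640 (meets base)
DTI = 6,270/13,200 = 47.5% > 45% — standard DTI limit exceeded.
Reserves = 13,730/1,635 = 8.4 months ≥ 2
DTI 47.5% is within the 45%–48% exception band; checking compensating factors.
Override check — reserves: 8.4 mo (ok); score: 798 (ok).
Both override conditions satisfied; DTI exception granted.

Approved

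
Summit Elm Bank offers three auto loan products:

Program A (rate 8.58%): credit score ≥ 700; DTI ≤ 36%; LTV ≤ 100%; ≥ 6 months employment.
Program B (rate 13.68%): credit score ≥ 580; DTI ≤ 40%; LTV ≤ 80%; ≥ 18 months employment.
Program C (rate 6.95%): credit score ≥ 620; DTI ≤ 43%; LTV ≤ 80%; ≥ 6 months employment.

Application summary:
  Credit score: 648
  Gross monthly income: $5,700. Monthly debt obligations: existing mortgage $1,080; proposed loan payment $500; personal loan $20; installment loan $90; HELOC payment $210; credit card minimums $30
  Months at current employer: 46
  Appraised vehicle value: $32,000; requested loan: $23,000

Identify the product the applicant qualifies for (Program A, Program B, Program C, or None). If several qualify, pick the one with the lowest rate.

Program C

Total debts = (1,080 + 500 + 20 + 90 + 210 + 30) = 1,930; DTI = 1,930/5,700 = 33.9%.
LTV = 23,000/32,000 = 71.9%.
Program A: score 648 < 700; DTI 33.9% ≤ 36%; LTV 71.9% ≤ 100%; employment 46 ≥ 6 mo → does not qualify.
Program B: score 648 ≥ 580; DTI 33.9% ≤ 40%; LTV 71.9% ≤ 80%; employment 46 ≥ 18 mo → qualifies.
Program C: score 648 ≥ 620; DTI 33.9% ≤ 43%; LTV 71.9% ≤ 80%; employment 46 ≥ 6 mo → qualifies.
Qualifying: Program B, Program C. Lowest rate is 6.95% → Program C.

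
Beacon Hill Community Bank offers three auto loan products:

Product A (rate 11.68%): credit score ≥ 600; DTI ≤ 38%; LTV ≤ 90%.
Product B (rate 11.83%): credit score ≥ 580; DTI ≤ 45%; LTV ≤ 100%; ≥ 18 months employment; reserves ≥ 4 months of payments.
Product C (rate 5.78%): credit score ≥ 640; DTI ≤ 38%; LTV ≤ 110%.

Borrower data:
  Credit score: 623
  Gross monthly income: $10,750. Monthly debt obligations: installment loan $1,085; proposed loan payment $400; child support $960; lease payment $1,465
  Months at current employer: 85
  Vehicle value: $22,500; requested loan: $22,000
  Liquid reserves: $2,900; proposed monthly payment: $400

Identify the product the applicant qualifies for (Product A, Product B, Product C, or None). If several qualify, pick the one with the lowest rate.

Product B

Total debts = (1,085 + 400 + 960 + 1,465) = 3,910; DTI = 3,910/10,750 = 36.4%.
LTV = 22,000/22,500 = 97.8%.
Reserves = 2,900/400 = 7.2 months.
Product A: score 623 ≥ 600; DTI 36.4% ≤ 38%; LTV 97.8% > 90% → does not qualify.
Product B: score 623 ≥ 580; DTI 36.4% ≤ 45%; LTV 97.8% ≤ 100%; employment 85 ≥ 18 mo; reserves 7.2 ≥ 4 mo → qualifies.
Product C: score 623 < 640; DTI 36.4% ≤ 38%; LTV 97.8% ≤ 110% → does not qualify.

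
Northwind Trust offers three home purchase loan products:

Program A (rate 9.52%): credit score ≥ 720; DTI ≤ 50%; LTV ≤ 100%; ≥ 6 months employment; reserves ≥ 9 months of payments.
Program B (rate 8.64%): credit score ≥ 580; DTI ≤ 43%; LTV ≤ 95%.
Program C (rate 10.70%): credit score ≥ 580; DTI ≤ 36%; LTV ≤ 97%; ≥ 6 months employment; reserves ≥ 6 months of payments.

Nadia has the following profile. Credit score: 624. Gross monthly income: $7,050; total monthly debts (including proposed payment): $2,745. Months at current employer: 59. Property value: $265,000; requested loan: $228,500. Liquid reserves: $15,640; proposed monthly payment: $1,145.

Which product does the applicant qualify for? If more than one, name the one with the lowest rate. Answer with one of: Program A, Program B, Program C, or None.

Program B

DTI = 2,745/7,050 = 38.9%.
LTV = 228,500/265,000 = 86.2%.
Reserves = 15,640/1,145 = 13.7 months.
Program A: score 624 < 720; DTI 38.9% ≤ 50%; LTV 86.2% ≤ 100%; employment 59 ≥ 6 mo; reserves 13.7 ≥ 9 mo → does not qualify.
Program B: score 624 ≥ 580; DTI 38.9% ≤ 43%; LTV 86.2% ≤ 95% → qualifies.
Program C: score 624 ≥ 580; DTI 38.9% > 36%; LTV 86.2% ≤ 97%; employment 59 ≥ 6 mo; reserves 13.7 ≥ 6 mo → does not qualify.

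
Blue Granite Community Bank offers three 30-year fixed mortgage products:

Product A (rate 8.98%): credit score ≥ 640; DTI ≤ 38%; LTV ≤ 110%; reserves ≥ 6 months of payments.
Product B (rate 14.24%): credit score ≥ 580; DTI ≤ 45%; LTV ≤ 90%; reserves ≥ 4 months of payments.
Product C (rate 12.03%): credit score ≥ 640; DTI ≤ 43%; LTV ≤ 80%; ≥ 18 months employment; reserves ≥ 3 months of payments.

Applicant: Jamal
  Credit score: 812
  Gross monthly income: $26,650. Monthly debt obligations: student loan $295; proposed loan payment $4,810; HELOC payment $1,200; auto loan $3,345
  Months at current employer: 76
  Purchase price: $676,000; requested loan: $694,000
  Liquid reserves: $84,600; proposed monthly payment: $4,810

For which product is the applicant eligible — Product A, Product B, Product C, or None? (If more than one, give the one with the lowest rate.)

Product A

Total debts = (295 + 4,810 + 1,200 + 3,345) = 9,650; DTI = 9,650/26,650 = 36.2%.
LTV = 694,000/676,000 = 102.7%.
Reserves = 84,600/4,810 = 17.6 months.
Product A: score 812 ≥ 640; DTI 36.2% ≤ 38%; LTV 102.7% ≤ 110%; reserves 17.6 ≥ 6 mo → qualifies.
Product B: score 812 ≥ 580; DTI 36.2% ≤ 45%; LTV 102.7% > 90%; reserves 17.6 ≥ 4 mo → does not qualify.
Product C: score 812 ≥ 640; DTI 36.2% ≤ 43%; LTV 102.7% > 80%; employment 76 ≥ 18 mo; reserves 17.6 ≥ 3 mo → does not qualify.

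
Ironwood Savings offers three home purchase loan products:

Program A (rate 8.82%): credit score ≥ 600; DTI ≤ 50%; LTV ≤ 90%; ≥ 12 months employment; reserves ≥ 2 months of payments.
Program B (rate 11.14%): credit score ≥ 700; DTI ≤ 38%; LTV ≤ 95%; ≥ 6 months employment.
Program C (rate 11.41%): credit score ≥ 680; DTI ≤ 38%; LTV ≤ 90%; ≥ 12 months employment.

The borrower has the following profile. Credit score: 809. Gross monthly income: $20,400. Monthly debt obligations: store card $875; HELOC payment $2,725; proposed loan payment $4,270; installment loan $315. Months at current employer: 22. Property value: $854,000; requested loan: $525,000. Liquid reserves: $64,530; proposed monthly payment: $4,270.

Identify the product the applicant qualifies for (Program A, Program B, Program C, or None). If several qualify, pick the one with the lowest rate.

Program A

Total debts = (875 + 2,725 + 4,270 + 315) = 8,185; DTI = 8,185/20,400 = 40.1%.
LTV = 525,000/854,000 = 61.5%.
Reserves = 64,530/4,270 = 15.1 months.
Program A: score 809 ≥ 600; DTI 40.1% ≤ 50%; LTV 61.5% ≤ 90%; employment 22 ≥ 12 mo; reserves 15.1 ≥ 2 mo → qualifies.
Program B: score 809 ≥ 700; DTI 40.1% > 38%; LTV 61.5% ≤ 95%; employment 22 ≥ 6 mo → does not qualify.
Program C: score 809 ≥ 680; DTI 40.1% > 38%; LTV 61.5% ≤ 90%; employment 22 ≥ 12 mo → does not qualify.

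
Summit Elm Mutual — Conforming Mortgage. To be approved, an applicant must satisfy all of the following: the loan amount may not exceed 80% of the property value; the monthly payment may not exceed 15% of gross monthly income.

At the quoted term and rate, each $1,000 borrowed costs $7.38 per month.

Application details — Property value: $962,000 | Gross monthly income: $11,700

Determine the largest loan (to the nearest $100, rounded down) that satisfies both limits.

Payment cap: 15% × $11,700 = $1,755/month.
At $7.38 per $1,000, that supports 1,755/7.38 × 1,000 ≈ $237,804 → $237,800.
LTV cap: 80% × $962,000 = $769,600 → $769,600.
Binding constraint: payment-to-income.

$237,800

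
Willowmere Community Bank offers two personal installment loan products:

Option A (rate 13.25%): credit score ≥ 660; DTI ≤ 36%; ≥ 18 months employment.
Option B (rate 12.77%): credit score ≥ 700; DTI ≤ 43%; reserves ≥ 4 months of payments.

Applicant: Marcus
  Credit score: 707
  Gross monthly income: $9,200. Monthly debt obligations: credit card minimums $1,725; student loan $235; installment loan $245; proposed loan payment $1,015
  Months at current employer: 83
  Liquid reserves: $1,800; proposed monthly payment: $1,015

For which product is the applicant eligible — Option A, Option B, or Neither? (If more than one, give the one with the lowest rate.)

Option A

Total debts = (1,725 + 235 + 245 + 1,015) = 3,220; DTI = 3,220/9,200 = 35%.
Reserves = 1,800/1,015 = 1.8 months.
Option A: score 707 ≥ 660; DTI 35% ≤ 36%; employment 83 ≥ 18 mo → qualifies.
Option B: score 707 ≥ 700; DTI 35% ≤ 43%; reserves 1.8 < 4 mo → does not qualify.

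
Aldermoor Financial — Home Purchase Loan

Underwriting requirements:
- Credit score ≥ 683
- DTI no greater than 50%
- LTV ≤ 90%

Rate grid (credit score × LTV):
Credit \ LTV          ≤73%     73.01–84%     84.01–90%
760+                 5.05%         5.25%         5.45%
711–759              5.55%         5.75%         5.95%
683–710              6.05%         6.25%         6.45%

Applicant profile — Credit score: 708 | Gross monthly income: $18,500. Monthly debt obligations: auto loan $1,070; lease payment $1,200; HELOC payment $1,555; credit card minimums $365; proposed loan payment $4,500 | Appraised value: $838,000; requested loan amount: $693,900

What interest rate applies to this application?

6.25%

Credit score 708 ≥ 683; Total monthly debts = (1,070 + 1,200 + 1,555 + 365 + 4,500) = 8,690. DTI = 8,690/18,500 = 47% ≤ 50%
LTV = 693,900/838,000 = 82.8% ≤ 90%
Row: 708 falls in 683–710. Column: 82.8% falls in 73.01–84%. Rate = 6.25%.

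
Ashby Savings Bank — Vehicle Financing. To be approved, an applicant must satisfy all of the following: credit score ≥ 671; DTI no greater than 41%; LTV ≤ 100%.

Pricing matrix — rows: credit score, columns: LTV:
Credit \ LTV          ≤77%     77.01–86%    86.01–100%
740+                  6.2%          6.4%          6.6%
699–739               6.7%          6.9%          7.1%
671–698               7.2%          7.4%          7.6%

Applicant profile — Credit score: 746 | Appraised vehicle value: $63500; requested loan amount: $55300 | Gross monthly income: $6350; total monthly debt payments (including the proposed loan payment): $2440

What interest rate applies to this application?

Credit score 746 ≥ 671; Debt-to-income = 2,440/6,350 = 38.4% — meets 41% limit
LTV: 55,300 ÷ 63,500 = 87.1%, within 100% cap
Credit 746 → row 740+; LTV 87.1% → column 86.01–100%. Grid cell → 6.6%.

6.6%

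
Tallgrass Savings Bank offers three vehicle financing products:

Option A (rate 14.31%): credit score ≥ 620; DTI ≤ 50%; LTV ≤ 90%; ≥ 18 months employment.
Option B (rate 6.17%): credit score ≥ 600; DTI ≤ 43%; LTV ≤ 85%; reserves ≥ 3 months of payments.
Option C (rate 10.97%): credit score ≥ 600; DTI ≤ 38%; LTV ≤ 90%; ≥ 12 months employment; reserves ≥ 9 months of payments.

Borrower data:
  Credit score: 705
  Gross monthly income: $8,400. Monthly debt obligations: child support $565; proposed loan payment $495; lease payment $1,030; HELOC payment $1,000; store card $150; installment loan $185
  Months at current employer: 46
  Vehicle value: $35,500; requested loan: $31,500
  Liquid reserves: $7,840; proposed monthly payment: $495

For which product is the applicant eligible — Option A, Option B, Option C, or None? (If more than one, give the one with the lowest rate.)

Total debts = (565 + 495 + 1,030 + 1,000 + 150 + 185) = 3,425; DTI = 3,425/8,400 = 40.8%.
LTV = 31,500/35,500 = 88.7%.
Reserves = 7,840/495 = 15.8 months.
Option A: score 705 ≥ 620; DTI 40.8% ≤ 50%; LTV 88.7% ≤ 90%; employment 46 ≥ 18 mo → qualifies.
Option B: score 705 ≥ 600; DTI 40.8% ≤ 43%; LTV 88.7% > 85%; reserves 15.8 ≥ 3 mo → does not qualify.
Option C: score 705 ≥ 600; DTI 40.8% > 38%; LTV 88.7% ≤ 90%; employment 46 ≥ 12 mo; reserves 15.8 ≥ 9 mo → does not qualify.

Option A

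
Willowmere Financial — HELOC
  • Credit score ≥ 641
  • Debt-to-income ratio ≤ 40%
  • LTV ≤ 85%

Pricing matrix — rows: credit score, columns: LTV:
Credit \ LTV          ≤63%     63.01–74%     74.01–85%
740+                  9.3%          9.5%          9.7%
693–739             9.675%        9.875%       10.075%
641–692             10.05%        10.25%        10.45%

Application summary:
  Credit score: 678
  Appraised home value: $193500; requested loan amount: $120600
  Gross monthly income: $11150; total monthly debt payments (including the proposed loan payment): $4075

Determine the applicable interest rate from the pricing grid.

Credit score 678 ≥ 641; DTI: 4,075 ÷ 11,150 = 36.5%, within the 40% cap
LTV: 120,600 ÷ 193,500 = 62.3%, within 85% cap
Score 678 is in the 641–692 band; LTV 62.3% is in the ≤63% band → 10.05%.

10.05%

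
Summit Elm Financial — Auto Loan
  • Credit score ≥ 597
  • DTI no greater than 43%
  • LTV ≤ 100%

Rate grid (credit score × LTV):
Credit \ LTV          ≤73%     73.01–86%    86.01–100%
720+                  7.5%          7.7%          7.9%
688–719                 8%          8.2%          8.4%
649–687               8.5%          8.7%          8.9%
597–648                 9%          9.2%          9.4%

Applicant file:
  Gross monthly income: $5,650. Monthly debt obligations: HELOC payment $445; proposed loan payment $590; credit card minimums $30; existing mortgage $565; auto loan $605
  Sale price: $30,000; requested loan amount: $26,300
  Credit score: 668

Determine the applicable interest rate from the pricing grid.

Credit score 668 ≥ 597; Total monthly debts = (445 + 590 + 30 + 565 + 605) = 2,235. DTI: 2,235 ÷ 5,650 = 39.6%, within the 43% cap
LTV = 26,300/30,000 = 87.7% ≤ 100%
Score 668 is in the 649–687 band; LTV 87.7% is in the 86.01–100% band → 8.9%.

8.9%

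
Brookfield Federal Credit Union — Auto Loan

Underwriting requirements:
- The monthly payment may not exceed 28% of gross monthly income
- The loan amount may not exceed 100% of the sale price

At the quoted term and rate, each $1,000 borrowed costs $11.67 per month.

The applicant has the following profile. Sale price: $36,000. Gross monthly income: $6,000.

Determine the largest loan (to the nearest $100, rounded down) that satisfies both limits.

Payment cap: 28% × $6,000 = $1,680/month.
At $11.67 per $1,000, that supports 1,680/11.67 × 1,000 ≈ $143,958 → $143,900.
LTV cap: 100% × $36,000 = $36,000 → $36,000.
Binding constraint: loan-to-value.

$36,000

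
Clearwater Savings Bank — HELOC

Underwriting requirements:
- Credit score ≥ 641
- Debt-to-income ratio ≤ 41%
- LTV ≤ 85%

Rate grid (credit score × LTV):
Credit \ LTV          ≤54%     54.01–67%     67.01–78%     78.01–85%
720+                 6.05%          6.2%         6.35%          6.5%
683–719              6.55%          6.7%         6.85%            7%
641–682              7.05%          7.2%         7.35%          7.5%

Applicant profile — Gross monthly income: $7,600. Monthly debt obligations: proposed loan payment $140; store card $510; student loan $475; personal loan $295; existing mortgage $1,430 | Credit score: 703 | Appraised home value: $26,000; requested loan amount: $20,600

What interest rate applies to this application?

Credit score 703 ≥ 641; Total monthly debts = (140 + 510 + 475 + 295 + 1,430) = 2,850. Debt-to-income = 2,850/7,600 = 37.5% — meets 41% limit
Loan-to-value = 20,600/26,000 = 79.2% — pass (85% max)
Row: 703 falls in 683–719. Column: 79.2% falls in 78.01–85%. Rate = 7%.

7%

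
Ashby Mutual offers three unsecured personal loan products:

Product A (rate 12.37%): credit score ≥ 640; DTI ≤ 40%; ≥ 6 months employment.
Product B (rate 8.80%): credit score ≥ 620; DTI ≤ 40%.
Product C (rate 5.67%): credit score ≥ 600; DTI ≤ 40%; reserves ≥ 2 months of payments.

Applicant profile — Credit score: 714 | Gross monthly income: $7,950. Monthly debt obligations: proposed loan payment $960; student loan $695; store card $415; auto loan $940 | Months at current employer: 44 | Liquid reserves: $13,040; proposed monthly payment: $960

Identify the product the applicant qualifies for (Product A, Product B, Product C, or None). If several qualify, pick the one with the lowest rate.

Total debts = (960 + 695 + 415 + 940) = 3,010; DTI = 3,010/7,950 = 37.9%.
Reserves = 13,040/960 = 13.6 months.
Product A: score 714 ≥ 640; DTI 37.9% ≤ 40%; employment 44 ≥ 6 mo → qualifies.
Product B: score 714 ≥ 620; DTI 37.9% ≤ 40% → qualifies.
Product C: score 714 ≥ 600; DTI 37.9% ≤ 40%; reserves 13.6 ≥ 2 mo → qualifies.
Qualifying: Product A, Product B, Product C. Lowest rate is 5.67% → Product C.

Product C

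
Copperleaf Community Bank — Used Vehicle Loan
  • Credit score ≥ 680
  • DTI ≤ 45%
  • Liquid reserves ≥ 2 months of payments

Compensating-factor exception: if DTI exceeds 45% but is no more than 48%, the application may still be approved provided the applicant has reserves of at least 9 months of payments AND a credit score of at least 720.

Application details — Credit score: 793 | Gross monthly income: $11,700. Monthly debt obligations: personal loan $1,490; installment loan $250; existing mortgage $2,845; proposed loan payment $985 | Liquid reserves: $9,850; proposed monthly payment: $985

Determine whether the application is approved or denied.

Approved

Credit score 793 ≥ 680 (meets base)
Total debts = (1,490 + 250 + 2,845 + 985) = 5,570. DTI: 5,570 ÷ 11,700 = 47.6%, over the 45% base limit.
Reserves: 9,850 ÷ 985 = 10.0 months (meets 2-month minimum)
47.6% falls in the override range (45%–48%), so the compensating-factor test applies.
Override check — reserves: 10.0 mo (ok); score: 793 (ok).
Both compensating conditions met → exception applies.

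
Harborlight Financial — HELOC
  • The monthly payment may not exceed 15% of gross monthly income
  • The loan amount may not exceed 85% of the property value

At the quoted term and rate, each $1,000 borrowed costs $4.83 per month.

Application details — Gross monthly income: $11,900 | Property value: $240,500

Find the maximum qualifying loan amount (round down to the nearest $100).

$204,400

Payment cap: 15% × $11,900 = $1,785/month.
At $4.83 per $1,000, that supports 1,785/4.83 × 1,000 ≈ $369,565 → $369,500.
LTV cap: 85% × $240,500 = $204,425 → $204,400.
Binding constraint: loan-to-value.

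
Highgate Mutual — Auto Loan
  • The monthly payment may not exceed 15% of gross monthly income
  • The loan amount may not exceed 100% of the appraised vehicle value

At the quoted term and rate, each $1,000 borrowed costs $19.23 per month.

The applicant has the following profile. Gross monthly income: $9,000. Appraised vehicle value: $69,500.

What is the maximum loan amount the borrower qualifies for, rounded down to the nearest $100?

$69,500

Payment cap: 15% × $9,000 = $1,350/month.
At $19.23 per $1,000, that supports 1,350/19.23 × 1,000 ≈ $70,202 → $70,200.
LTV cap: 100% × $69,500 = $69,500 → $69,500.
Binding constraint: loan-to-value.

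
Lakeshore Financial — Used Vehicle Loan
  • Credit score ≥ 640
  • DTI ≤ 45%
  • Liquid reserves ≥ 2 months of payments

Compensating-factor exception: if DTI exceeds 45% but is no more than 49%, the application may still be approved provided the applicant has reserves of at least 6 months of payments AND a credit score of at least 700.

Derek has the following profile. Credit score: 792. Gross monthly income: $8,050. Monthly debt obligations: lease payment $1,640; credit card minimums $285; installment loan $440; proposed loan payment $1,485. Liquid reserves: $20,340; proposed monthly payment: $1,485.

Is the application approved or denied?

Credit score 792 ≥ 640 (meets base)
Total debts = (1,640 + 285 + 440 + 1,485) = 3,850. DTI = 3,850/8,050 = 47.8% > 45% — standard DTI limit exceeded.
Reserves: 20,340 ÷ 1,485 = 13.7 months (meets 2-month minimum)
47.8% falls in the override range (45%–49%), so the compensating-factor test applies.
Override check — reserves: 13.7 mo (ok); score: 792 (ok).
Both override conditions satisfied; DTI exception granted.

Approved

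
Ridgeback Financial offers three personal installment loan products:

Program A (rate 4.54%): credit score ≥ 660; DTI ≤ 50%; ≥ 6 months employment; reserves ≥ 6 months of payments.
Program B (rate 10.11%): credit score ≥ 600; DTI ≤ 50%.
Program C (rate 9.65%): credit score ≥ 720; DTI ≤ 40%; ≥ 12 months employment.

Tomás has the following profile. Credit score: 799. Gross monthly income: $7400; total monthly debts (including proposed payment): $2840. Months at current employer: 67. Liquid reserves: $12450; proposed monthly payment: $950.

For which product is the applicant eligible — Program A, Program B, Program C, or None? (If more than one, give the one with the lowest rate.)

DTI = 2,840/7,400 = 38.4%.
Reserves = 12,450/950 = 13.1 months.
Program A: score 799 ≥ 660; DTI 38.4% ≤ 50%; employment 67 ≥ 6 mo; reserves 13.1 ≥ 6 mo → qualifies.
Program B: score 799 ≥ 600; DTI 38.4% ≤ 50% → qualifies.
Program C: score 799 ≥ 720; DTI 38.4% ≤ 40%; employment 67 ≥ 12 mo → qualifies.
Qualifying: Program A, Program B, Program C. Lowest rate is 4.54% → Program A.

Program A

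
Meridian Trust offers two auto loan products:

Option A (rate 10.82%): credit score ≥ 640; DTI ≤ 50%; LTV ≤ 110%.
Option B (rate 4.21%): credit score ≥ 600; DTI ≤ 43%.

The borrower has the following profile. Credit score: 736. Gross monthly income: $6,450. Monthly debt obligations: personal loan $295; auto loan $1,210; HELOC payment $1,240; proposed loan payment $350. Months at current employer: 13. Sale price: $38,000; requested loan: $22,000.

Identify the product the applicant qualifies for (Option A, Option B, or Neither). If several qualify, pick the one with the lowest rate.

Option A

Total debts = (295 + 1,210 + 1,240 + 350) = 3,095; DTI = 3,095/6,450 = 48%.
LTV = 22,000/38,000 = 57.9%.
Option A: score 736 ≥ 640; DTI 48% ≤ 50%; LTV 57.9% ≤ 110% → qualifies.
Option B: score 736 ≥ 600; DTI 48% > 43% → does not qualify.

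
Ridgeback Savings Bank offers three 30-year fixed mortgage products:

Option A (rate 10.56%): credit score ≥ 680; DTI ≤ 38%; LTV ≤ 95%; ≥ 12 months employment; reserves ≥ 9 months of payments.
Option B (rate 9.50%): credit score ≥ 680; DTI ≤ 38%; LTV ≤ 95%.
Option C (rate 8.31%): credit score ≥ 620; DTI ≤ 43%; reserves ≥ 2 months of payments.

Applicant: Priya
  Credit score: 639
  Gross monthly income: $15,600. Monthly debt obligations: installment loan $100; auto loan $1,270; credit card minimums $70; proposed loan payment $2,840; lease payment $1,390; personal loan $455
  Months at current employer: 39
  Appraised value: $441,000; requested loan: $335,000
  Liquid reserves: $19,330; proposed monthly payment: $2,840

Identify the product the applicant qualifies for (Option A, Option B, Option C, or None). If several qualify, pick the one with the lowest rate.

Total debts = (100 + 1,270 + 70 + 2,840 + 1,390 + 455) = 6,125; DTI = 6,125/15,600 = 39.3%.
LTV = 335,000/441,000 = 76%.
Reserves = 19,330/2,840 = 6.8 months.
Option A: score 639 < 680; DTI 39.3% > 38%; LTV 76% ≤ 95%; employment 39 ≥ 12 mo; reserves 6.8 < 9 mo → does not qualify.
Option B: score 639 < 680; DTI 39.3% > 38%; LTV 76% ≤ 95% → does not qualify.
Option C: score 639 ≥ 620; DTI 39.3% ≤ 43%; reserves 6.8 ≥ 2 mo → qualifies.

Option C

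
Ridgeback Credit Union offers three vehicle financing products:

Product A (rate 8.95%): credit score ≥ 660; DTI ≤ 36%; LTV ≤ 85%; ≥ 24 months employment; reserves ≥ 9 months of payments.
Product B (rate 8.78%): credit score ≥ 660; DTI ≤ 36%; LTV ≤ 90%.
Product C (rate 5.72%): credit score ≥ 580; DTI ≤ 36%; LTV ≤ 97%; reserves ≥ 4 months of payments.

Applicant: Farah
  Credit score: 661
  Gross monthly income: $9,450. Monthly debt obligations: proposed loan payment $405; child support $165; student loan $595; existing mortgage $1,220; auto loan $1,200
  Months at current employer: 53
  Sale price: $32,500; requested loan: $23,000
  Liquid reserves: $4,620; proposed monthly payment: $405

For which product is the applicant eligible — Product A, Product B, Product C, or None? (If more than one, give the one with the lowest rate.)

None

Total debts = (405 + 165 + 595 + 1,220 + 1,200) = 3,585; DTI = 3,585/9,450 = 37.9%.
LTV = 23,000/32,500 = 70.8%.
Reserves = 4,620/405 = 11.4 months.
Product A: score 661 ≥ 660; DTI 37.9% > 36%; LTV 70.8% ≤ 85%; employment 53 ≥ 24 mo; reserves 11.4 ≥ 9 mo → does not qualify.
Product B: score 661 ≥ 660; DTI 37.9% > 36%; LTV 70.8% ≤ 90% → does not qualify.
Product C: score 661 ≥ 580; DTI 37.9% > 36%; LTV 70.8% ≤ 97%; reserves 11.4 ≥ 4 mo → does not qualify.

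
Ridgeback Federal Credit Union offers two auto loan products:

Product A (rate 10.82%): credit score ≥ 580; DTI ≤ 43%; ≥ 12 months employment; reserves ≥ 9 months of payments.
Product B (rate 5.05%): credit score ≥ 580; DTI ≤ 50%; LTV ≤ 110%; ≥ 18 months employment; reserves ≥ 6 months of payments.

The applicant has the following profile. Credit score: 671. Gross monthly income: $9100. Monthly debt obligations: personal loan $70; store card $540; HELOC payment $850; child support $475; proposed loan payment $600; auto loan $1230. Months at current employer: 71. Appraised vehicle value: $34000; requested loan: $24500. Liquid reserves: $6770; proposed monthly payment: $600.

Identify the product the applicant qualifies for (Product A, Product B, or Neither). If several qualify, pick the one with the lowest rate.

Total debts = (70 + 540 + 850 + 475 + 600 + 1,230) = 3,765; DTI = 3,765/9,100 = 41.4%.
LTV = 24,500/34,000 = 72.1%.
Reserves = 6,770/600 = 11.3 months.
Product A: score 671 ≥ 580; DTI 41.4% ≤ 43%; employment 71 ≥ 12 mo; reserves 11.3 ≥ 9 mo → qualifies.
Product B: score 671 ≥ 580; DTI 41.4% ≤ 50%; LTV 72.1% ≤ 110%; employment 71 ≥ 18 mo; reserves 11.3 ≥ 6 mo → qualifies.
Qualifying: Product A, Product B. Lowest rate is 5.05% → Product B.

Product B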